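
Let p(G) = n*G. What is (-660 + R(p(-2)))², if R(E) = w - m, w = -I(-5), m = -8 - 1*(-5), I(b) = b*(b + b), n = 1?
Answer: 499849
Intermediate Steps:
I(b) = 2*b² (I(b) = b*(2*b) = 2*b²)
p(G) = G (p(G) = 1*G = G)
m = -3 (m = -8 + 5 = -3)
w = -50 (w = -2*(-5)² = -2*25 = -1*50 = -50)
R(E) = -47 (R(E) = -50 - 1*(-3) = -50 + 3 = -47)
(-660 + R(p(-2)))² = (-660 - 47)² = (-707)² = 499849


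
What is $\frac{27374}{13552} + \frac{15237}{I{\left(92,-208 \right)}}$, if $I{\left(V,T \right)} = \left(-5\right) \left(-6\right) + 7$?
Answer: $\frac{103752331}{250712} \approx 413.83$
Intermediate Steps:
$I{\left(V,T \right)} = 37$ ($I{\left(V,T \right)} = 30 + 7 = 37$)
$\frac{27374}{13552} + \frac{15237}{I{\left(92,-208 \right)}} = \frac{27374}{13552} + \frac{15237}{37} = 27374 \cdot \frac{1}{13552} + 15237 \cdot \frac{1}{37} = \frac{13687}{6776} + \frac{15237}{37} = \frac{103752331}{250712}$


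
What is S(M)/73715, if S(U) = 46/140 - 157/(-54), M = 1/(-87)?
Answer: 3058/69660675 ≈ 4.3899e-5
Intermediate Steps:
M = -1/87 ≈ -0.011494
S(U) = 3058/945 (S(U) = 46*(1/140) - 157*(-1/54) = 23/70 + 157/54 = 3058/945)
S(M)/73715 = (3058/945)/73715 = (3058/945)*(1/73715) = 3058/69660675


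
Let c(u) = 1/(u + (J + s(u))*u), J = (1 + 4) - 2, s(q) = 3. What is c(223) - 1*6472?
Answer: -10102791/1561 ≈ -6472.0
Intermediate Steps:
J = 3 (J = 5 - 2 = 3)
c(u) = 1/(7*u) (c(u) = 1/(u + (3 + 3)*u) = 1/(u + 6*u) = 1/(7*u))
c(223) - 1*6472 = (⅐)/223 - 1*6472 = (⅐)*(1/223) - 6472 = 1/1561 - 6472 = -10102791/1561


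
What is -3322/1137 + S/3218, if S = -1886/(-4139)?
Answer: -22122288431/7572023187 ≈ -2.9216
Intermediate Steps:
S = 1886/4139 (S = -1886*(-1/4139) = 1886/4139 ≈ 0.45567)
-3322/1137 + S/3218 = -3322/1137 + (1886/4139)/3218 = -3322*1/1137 + (1886/4139)*(1/3218) = -3322/1137 + 943/6659651 = -22122288431/7572023187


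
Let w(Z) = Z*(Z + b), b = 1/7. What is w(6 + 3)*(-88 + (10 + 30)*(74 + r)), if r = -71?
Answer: 18432/7 ≈ 2633.1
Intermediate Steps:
b = ⅐ ≈ 0.14286
w(Z) = Z*(⅐ + Z) (w(Z) = Z*(Z + ⅐) = Z*(⅐ + Z))
w(6 + 3)*(-88 + (10 + 30)*(74 + r)) = ((6 + 3)*(⅐ + (6 + 3)))*(-88 + (10 + 30)*(74 - 71)) = (9*(⅐ + 9))*(-88 + 40*3) = (9*(64/7))*(-88 + 120) = (576/7)*32 = 18432/7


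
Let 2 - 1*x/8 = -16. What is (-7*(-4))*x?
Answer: 4032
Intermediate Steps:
x = 144 (x = 16 - 8*(-16) = 16 + 128 = 144)
(-7*(-4))*x = -7*(-4)*144 = 28*144 = 4032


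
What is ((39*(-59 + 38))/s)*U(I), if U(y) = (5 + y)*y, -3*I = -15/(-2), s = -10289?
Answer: -20475/41156 ≈ -0.49750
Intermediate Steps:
I = -5/2 (I = -(-5)/(-2) = -(-5)*(-1)/2 = -⅓*15/2 = -5/2 ≈ -2.5000)
U(y) = y*(5 + y)
((39*(-59 + 38))/s)*U(I) = ((39*(-59 + 38))/(-10289))*(-5*(5 - 5/2)/2) = ((39*(-21))*(-1/10289))*(-5/2*5/2) = -819*(-1/10289)*(-25/4) = (819/10289)*(-25/4) = -20475/41156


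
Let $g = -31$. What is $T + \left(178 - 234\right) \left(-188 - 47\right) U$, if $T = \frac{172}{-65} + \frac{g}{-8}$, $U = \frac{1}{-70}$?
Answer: $- \frac{97121}{520} \approx -186.77$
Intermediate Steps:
$U = - \frac{1}{70} \approx -0.014286$
$T = \frac{639}{520}$ ($T = \frac{172}{-65} - \frac{31}{-8} = 172 \left(- \frac{1}{65}\right) - - \frac{31}{8} = - \frac{172}{65} + \frac{31}{8} = \frac{639}{520} \approx 1.2288$)
$T + \left(178 - 234\right) \left(-188 - 47\right) U = \frac{639}{520} + \left(178 - 234\right) \left(-188 - 47\right) \left(- \frac{1}{70}\right) = \frac{639}{520} + \left(-56\right) \left(-235\right) \left(- \frac{1}{70}\right) = \frac{639}{520} + 13160 \left(- \frac{1}{70}\right) = \frac{639}{520} - 188 = - \frac{97121}{520}$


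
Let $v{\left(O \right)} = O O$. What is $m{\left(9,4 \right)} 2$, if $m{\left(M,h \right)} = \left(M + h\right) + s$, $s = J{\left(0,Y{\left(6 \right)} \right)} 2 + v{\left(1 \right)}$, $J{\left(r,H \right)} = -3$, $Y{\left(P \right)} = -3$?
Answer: $16$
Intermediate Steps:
$v{\left(O \right)} = O^{2}$
$s = -5$ ($s = \left(-3\right) 2 + 1^{2} = -6 + 1 = -5$)
$m{\left(M,h \right)} = -5 + M + h$ ($m{\left(M,h \right)} = \left(M + h\right) - 5 = -5 + M + h$)
$m{\left(9,4 \right)} 2 = \left(-5 + 9 + 4\right) 2 = 8 \cdot 2 = 16$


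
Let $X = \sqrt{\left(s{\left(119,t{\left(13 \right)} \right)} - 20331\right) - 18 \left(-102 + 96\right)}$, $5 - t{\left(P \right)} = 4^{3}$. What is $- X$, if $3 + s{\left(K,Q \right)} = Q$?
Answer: $- i \sqrt{20285} \approx - 142.43 i$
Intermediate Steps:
$t{\left(P \right)} = -59$ ($t{\left(P \right)} = 5 - 4^{3} = 5 - 64 = -59$)
$s{\left(K,Q \right)} = -3 + Q$
$X = i \sqrt{20285}$ ($X = \sqrt{\left(\left(-3 - 59\right) - 20331\right) - 18 \left(-102 + 96\right)} = \sqrt{\left(-62 - 20331\right) - -108} = \sqrt{-20393 + 108} = \sqrt{-20285} = i \sqrt{20285} \approx 142.43 i$)
$- X = - i \sqrt{20285}$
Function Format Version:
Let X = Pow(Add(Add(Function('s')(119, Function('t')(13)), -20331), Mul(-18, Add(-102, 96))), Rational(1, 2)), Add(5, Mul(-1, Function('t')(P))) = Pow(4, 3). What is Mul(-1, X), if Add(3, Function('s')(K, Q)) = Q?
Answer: Mul(-1, I, Pow(20285, Rational(1, 2))) ≈ Mul(-142.43, I)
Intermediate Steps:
Function('t')(P) = -59 (Function('t')(P) = Add(5, Mul(-1, Pow(4, 3))) = Add(5, Mul(-1, 64)) = Add(5, -64) = -59)
Function('s')(K, Q) = Add(-3, Q)
X = Mul(I, Pow(20285, Rational(1, 2))) (X = Pow(Add(Add(Add(-3, -59), -20331), Mul(-18, Add(-102, 96))), Rational(1, 2)) = Pow(Add(Add(-62, -20331), Mul(-18, -6)), Rational(1, 2)) = Pow(Add(-20393, 108), Rational(1, 2)) = Pow(-20285, Rational(1, 2)) = Mul(I, Pow(20285, Rational(1, 2))) ≈ Mul(142.43, I))
Mul(-1, X) = Mul(-1, Mul(I, Pow(20285, Rational(1, 2)))) = Mul(-1, I, Pow(20285, Rational(1, 2)))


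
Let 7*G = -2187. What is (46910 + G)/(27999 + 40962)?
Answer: 326183/482727 ≈ 0.67571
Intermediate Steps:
G = -2187/7 (G = (⅐)*(-2187) = -2187/7 ≈ -312.43)
(46910 + G)/(27999 + 40962) = (46910 - 2187/7)/(27999 + 40962) = (326183/7)/68961 = (326183/7)*(1/68961) = 326183/482727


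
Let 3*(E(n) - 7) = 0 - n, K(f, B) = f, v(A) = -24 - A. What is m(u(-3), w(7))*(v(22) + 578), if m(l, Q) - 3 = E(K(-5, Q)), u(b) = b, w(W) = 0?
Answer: 18620/3 ≈ 6206.7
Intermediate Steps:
E(n) = 7 - n/3 (E(n) = 7 + (0 - n)/3 = 7 + (-n)/3 = 7 - n/3)
m(l, Q) = 35/3 (m(l, Q) = 3 + (7 - ⅓*(-5)) = 3 + (7 + 5/3) = 3 + 26/3 = 35/3)
m(u(-3), w(7))*(v(22) + 578) = 35*((-24 - 1*22) + 578)/3 = 35*((-24 - 22) + 578)/3 = 35*(-46 + 578)/3 = (35/3)*532 = 18620/3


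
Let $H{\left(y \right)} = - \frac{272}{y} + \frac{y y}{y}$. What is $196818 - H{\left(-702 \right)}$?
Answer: $\frac{69329384}{351} \approx 1.9752 \cdot 10^{5}$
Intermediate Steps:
$H{\left(y \right)} = y - \frac{272}{y}$ ($H{\left(y \right)} = - \frac{272}{y} + \frac{y^{2}}{y} = - \frac{272}{y} + y = y - \frac{272}{y}$)
$196818 - H{\left(-702 \right)} = 196818 - \left(-702 - \frac{272}{-702}\right) = 196818 - \left(-702 - - \frac{136}{351}\right) = 196818 - \left(-702 + \frac{136}{351}\right) = 196818 - - \frac{246266}{351} = 196818 + \frac{246266}{351} = \frac{69329384}{351}$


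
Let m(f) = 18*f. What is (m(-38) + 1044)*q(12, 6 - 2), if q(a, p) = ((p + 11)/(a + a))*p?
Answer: 900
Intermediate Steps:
q(a, p) = p*(11 + p)/(2*a) (q(a, p) = ((11 + p)/((2*a)))*p = ((11 + p)*(1/(2*a)))*p = ((11 + p)/(2*a))*p = p*(11 + p)/(2*a))
(m(-38) + 1044)*q(12, 6 - 2) = (18*(-38) + 1044)*((½)*(6 - 2)*(11 + (6 - 2))/12) = (-684 + 1044)*((½)*4*(1/12)*(11 + 4)) = 360*((½)*4*(1/12)*15) = 360*(5/2) = 900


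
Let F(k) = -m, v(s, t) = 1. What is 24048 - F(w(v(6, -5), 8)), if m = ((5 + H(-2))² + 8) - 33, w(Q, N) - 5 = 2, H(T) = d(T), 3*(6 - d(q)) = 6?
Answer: 24104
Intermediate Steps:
d(q) = 4 (d(q) = 6 - ⅓*6 = 6 - 2 = 4)
H(T) = 4
w(Q, N) = 7 (w(Q, N) = 5 + 2 = 7)
m = 56 (m = ((5 + 4)² + 8) - 33 = (9² + 8) - 33 = (81 + 8) - 33 = 89 - 33 = 56)
F(k) = -56 (F(k) = -1*56 = -56)
24048 - F(w(v(6, -5), 8)) = 24048 - 1*(-56) = 24048 + 56 = 24104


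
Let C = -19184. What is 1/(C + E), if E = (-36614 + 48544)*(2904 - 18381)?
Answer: -1/184659794 ≈ -5.4154e-9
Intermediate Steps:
E = -184640610 (E = 11930*(-15477) = -184640610)
1/(C + E) = 1/(-19184 - 184640610) = 1/(-184659794) = -1/184659794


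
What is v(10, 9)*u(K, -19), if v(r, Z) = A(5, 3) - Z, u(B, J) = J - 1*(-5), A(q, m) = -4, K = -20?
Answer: 182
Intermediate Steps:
u(B, J) = 5 + J (u(B, J) = J + 5 = 5 + J)
v(r, Z) = -4 - Z
v(10, 9)*u(K, -19) = (-4 - 1*9)*(5 - 19) = (-4 - 9)*(-14) = -13*(-14) = 182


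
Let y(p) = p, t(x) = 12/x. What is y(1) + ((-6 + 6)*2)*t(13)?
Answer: 1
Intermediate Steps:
y(1) + ((-6 + 6)*2)*t(13) = 1 + ((-6 + 6)*2)*(12/13) = 1 + (0*2)*(12*(1/13)) = 1 + 0*(12/13) = 1 + 0 = 1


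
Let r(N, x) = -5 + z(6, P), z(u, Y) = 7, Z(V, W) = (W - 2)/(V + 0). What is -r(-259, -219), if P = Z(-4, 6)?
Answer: -2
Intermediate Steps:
Z(V, W) = (-2 + W)/V
P = -1 (P = (-2 + 6)/(-4) = -¼*4 = -1)
r(N, x) = 2 (r(N, x) = -5 + 7 = 2)
-r(-259, -219) = -1*2 = -2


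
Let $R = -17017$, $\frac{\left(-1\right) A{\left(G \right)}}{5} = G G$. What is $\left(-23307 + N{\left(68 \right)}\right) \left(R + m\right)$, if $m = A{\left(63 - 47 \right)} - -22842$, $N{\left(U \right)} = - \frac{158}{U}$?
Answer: $- \frac{3601989765}{34} \approx -1.0594 \cdot 10^{8}$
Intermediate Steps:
$A{\left(G \right)} = - 5 G^{2}$ ($A{\left(G \right)} = - 5 G G = - 5 G^{2}$)
$m = 21562$ ($m = - 5 \left(63 - 47\right)^{2} - -22842 = - 5 \left(63 - 47\right)^{2} + 22842 = - 5 \cdot 16^{2} + 22842 = \left(-5\right) 256 + 22842 = -1280 + 22842 = 21562$)
$\left(-23307 + N{\left(68 \right)}\right) \left(R + m\right) = \left(-23307 - \frac{158}{68}\right) \left(-17017 + 21562\right) = \left(-23307 - \frac{79}{34}\right) 4545 = \left(- \frac{792517}{34}\right) 4545 = - \frac{3601989765}{34}$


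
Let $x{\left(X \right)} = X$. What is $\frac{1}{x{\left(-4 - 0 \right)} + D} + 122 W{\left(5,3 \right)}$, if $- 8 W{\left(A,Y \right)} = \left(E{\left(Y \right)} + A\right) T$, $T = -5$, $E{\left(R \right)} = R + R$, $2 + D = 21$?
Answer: $\frac{50329}{60} \approx 838.82$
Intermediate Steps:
$D = 19$ ($D = -2 + 21 = 19$)
$E{\left(R \right)} = 2 R$
$W{\left(A,Y \right)} = \frac{5 Y}{4} + \frac{5 A}{8}$ ($W{\left(A,Y \right)} = - \frac{\left(2 Y + A\right) \left(-5\right)}{8} = - \frac{\left(A + 2 Y\right) \left(-5\right)}{8} = - \frac{- 10 Y - 5 A}{8} = \frac{5 Y}{4} + \frac{5 A}{8}$)
$\frac{1}{x{\left(-4 - 0 \right)} + D} + 122 W{\left(5,3 \right)} = \frac{1}{\left(-4 - 0\right) + 19} + 122 \left(\frac{5}{4} \cdot 3 + \frac{5}{8} \cdot 5\right) = \frac{1}{\left(-4 + 0\right) + 19} + 122 \left(\frac{15}{4} + \frac{25}{8}\right) = \frac{1}{-4 + 19} + 122 \cdot \frac{55}{8} = \frac{1}{15} + \frac{3355}{4} = \frac{50329}{60}$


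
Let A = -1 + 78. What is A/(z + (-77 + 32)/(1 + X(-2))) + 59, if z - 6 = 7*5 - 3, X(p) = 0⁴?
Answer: 48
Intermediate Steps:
X(p) = 0
z = 38 (z = 6 + (7*5 - 3) = 6 + (35 - 3) = 6 + 32 = 38)
A = 77
A/(z + (-77 + 32)/(1 + X(-2))) + 59 = 77/(38 + (-77 + 32)/(1 + 0)) + 59 = 77/(38 - 45/1) + 59 = 77/(38 - 45*1) + 59 = 77/(38 - 45) + 59 = 77/(-7) + 59 = 77*(-⅐) + 59 = -11 + 59 = 48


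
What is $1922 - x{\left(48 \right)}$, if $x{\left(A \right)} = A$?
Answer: $1874$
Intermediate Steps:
$1922 - x{\left(48 \right)} = 1922 - 48 = 1874$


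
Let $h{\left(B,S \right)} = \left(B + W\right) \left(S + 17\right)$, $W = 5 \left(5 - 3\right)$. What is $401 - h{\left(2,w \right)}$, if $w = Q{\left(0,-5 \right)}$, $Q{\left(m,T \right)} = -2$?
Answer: $221$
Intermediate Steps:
$w = -2$
$W = 10$ ($W = 5 \cdot 2 = 10$)
$h{\left(B,S \right)} = \left(10 + B\right) \left(17 + S\right)$ ($h{\left(B,S \right)} = \left(B + 10\right) \left(S + 17\right) = \left(10 + B\right) \left(17 + S\right)$)
$401 - h{\left(2,w \right)} = 401 - \left(170 + 10 \left(-2\right) + 17 \cdot 2 + 2 \left(-2\right)\right) = 401 - \left(170 - 20 + 34 - 4\right) = 401 - 180 = 221$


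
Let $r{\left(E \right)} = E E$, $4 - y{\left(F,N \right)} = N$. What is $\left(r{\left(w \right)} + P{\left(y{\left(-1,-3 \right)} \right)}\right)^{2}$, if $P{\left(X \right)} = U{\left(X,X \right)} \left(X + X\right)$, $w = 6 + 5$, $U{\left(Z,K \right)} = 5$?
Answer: $36481$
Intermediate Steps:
$y{\left(F,N \right)} = 4 - N$
$w = 11$
$r{\left(E \right)} = E^{2}$
$P{\left(X \right)} = 10 X$ ($P{\left(X \right)} = 5 \left(X + X\right) = 5 \cdot 2 X = 10 X$)
$\left(r{\left(w \right)} + P{\left(y{\left(-1,-3 \right)} \right)}\right)^{2} = \left(11^{2} + 10 \left(4 - -3\right)\right)^{2} = \left(121 + 10 \left(4 + 3\right)\right)^{2} = \left(121 + 10 \cdot 7\right)^{2} = \left(121 + 70\right)^{2} = 191^{2} = 36481$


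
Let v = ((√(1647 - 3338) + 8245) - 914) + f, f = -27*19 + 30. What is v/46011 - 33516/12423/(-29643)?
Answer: 280372474372/1882642255431 + I*√1691/46011 ≈ 0.14893 + 0.00089374*I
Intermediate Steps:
f = -483 (f = -513 + 30 = -483)
v = 6848 + I*√1691 (v = ((√(1647 - 3338) + 8245) - 914) - 483 = ((√(-1691) + 8245) - 914) - 483 = ((I*√1691 + 8245) - 914) - 483 = ((8245 + I*√1691) - 914) - 483 = (7331 + I*√1691) - 483 = 6848 + I*√1691 ≈ 6848.0 + 41.122*I)
v/46011 - 33516/12423/(-29643) = (6848 + I*√1691)/46011 - 33516/12423/(-29643) = (6848 + I*√1691)*(1/46011) - 33516*1/12423*(-1/29643) = (6848/46011 + I*√1691/46011) - 11172/4141*(-1/29643) = (6848/46011 + I*√1691/46011) + 3724/40917221 = 280372474372/1882642255431 + I*√1691/46011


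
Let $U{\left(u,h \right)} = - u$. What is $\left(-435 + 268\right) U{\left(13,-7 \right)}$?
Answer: $2171$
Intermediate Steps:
$\left(-435 + 268\right) U{\left(13,-7 \right)} = \left(-435 + 268\right) \left(\left(-1\right) 13\right) = \left(-167\right) \left(-13\right) = 2171$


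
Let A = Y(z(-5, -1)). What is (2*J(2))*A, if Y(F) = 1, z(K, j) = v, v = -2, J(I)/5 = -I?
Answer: -20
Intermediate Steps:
J(I) = -5*I (J(I) = 5*(-I) = -5*I)
z(K, j) = -2
A = 1
(2*J(2))*A = (2*(-5*2))*1 = (2*(-10))*1 = -20*1 = -20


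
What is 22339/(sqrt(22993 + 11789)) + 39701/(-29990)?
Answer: -39701/29990 + 22339*sqrt(34782)/34782 ≈ 118.46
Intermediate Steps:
22339/(sqrt(22993 + 11789)) + 39701/(-29990) = 22339/(sqrt(34782)) + 39701*(-1/29990) = 22339*(sqrt(34782)/34782) - 39701/29990 = 22339*sqrt(34782)/34782 - 39701/29990 = -39701/29990 + 22339*sqrt(34782)/34782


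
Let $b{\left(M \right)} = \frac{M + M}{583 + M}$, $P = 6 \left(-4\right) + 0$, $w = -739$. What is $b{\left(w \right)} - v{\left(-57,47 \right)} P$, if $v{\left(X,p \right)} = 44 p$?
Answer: $\frac{3872035}{78} \approx 49642.0$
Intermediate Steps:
$P = -24$ ($P = -24 + 0 = -24$)
$b{\left(M \right)} = \frac{2 M}{583 + M}$
$b{\left(w \right)} - v{\left(-57,47 \right)} P = 2 \left(-739\right) \frac{1}{583 - 739} - 44 \cdot 47 \left(-24\right) = 2 \left(-739\right) \frac{1}{-156} - 2068 \left(-24\right) = 2 \left(-739\right) \left(- \frac{1}{156}\right) - -49632 = \frac{739}{78} + 49632 = \frac{3872035}{78}$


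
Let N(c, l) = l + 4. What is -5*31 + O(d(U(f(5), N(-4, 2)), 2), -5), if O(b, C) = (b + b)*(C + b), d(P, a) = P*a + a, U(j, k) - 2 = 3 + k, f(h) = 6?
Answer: 757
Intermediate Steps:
N(c, l) = 4 + l
U(j, k) = 5 + k (U(j, k) = 2 + (3 + k) = 5 + k)
d(P, a) = a + P*a
O(b, C) = 2*b*(C + b) (O(b, C) = (2*b)*(C + b) = 2*b*(C + b))
-5*31 + O(d(U(f(5), N(-4, 2)), 2), -5) = -5*31 + 2*(2*(1 + (5 + (4 + 2))))*(-5 + 2*(1 + (5 + (4 + 2)))) = -155 + 2*(2*(1 + (5 + 6)))*(-5 + 2*(1 + (5 + 6))) = -155 + 2*(2*(1 + 11))*(-5 + 2*(1 + 11)) = -155 + 2*(2*12)*(-5 + 2*12) = -155 + 2*24*(-5 + 24) = -155 + 2*24*19 = -155 + 912 = 757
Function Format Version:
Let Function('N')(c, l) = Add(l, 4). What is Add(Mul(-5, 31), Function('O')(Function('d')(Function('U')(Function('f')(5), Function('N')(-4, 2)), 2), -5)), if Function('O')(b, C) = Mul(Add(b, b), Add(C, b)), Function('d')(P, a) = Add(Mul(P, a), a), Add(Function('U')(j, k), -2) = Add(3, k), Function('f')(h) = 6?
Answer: 757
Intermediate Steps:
Function('N')(c, l) = Add(4, l)
Function('U')(j, k) = Add(5, k) (Function('U')(j, k) = Add(2, Add(3, k)) = Add(5, k))
Function('d')(P, a) = Add(a, Mul(P, a))
Function('O')(b, C) = Mul(2, b, Add(C, b)) (Function('O')(b, C) = Mul(Mul(2, b), Add(C, b)) = Mul(2, b, Add(C, b)))
Add(Mul(-5, 31), Function('O')(Function('d')(Function('U')(Function('f')(5), Function('N')(-4, 2)), 2), -5)) = Add(Mul(-5, 31), Mul(2, Mul(2, Add(1, Add(5, Add(4, 2)))), Add(-5, Mul(2, Add(1, Add(5, Add(4, 2))))))) = Add(-155, Mul(2, Mul(2, Add(1, Add(5, 6))), Add(-5, Mul(2, Add(1, Add(5, 6)))))) = Add(-155, Mul(2, Mul(2, Add(1, 11)), Add(-5, Mul(2, Add(1, 11))))) = Add(-155, Mul(2, Mul(2, 12), Add(-5, Mul(2, 12)))) = Add(-155, Mul(2, 24, Add(-5, 24))) = Add(-155, Mul(2, 24, 19)) = Add(-155, 912) = 757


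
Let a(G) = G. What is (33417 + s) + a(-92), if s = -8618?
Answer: 24707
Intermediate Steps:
(33417 + s) + a(-92) = (33417 - 8618) - 92 = 24799 - 92 = 24707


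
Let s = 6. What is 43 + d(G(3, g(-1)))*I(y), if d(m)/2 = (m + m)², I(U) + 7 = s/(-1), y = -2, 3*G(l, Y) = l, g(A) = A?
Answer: -61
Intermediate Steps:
G(l, Y) = l/3
I(U) = -13 (I(U) = -7 + 6/(-1) = -7 + 6*(-1) = -7 - 6 = -13)
d(m) = 8*m² (d(m) = 2*(m + m)² = 2*(2*m)² = 2*(4*m²) = 8*m²)
43 + d(G(3, g(-1)))*I(y) = 43 + (8*((⅓)*3)²)*(-13) = 43 + (8*1²)*(-13) = 43 + (8*1)*(-13) = 43 + 8*(-13) = 43 - 104 = -61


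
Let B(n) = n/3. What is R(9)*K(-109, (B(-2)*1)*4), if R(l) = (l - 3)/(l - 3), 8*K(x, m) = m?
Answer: -⅓ ≈ -0.33333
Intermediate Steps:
B(n) = n/3 (B(n) = n*(⅓) = n/3)
K(x, m) = m/8
R(l) = 1 (R(l) = (-3 + l)/(-3 + l) = 1)
R(9)*K(-109, (B(-2)*1)*4) = 1*(((((⅓)*(-2))*1)*4)/8) = 1*((-⅔*1*4)/8) = 1*((-⅔*4)/8) = 1*((⅛)*(-8/3)) = 1*(-⅓) = -⅓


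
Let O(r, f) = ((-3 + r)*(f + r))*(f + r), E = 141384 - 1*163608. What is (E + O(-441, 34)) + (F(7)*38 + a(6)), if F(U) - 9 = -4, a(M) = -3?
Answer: -73570193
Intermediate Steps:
E = -22224 (E = 141384 - 163608 = -22224)
F(U) = 5 (F(U) = 9 - 4 = 5)
O(r, f) = (f + r)**2*(-3 + r)
(E + O(-441, 34)) + (F(7)*38 + a(6)) = (-22224 + (34 - 441)**2*(-3 - 441)) + (5*38 - 3) = (-22224 + (-407)**2*(-444)) + (190 - 3) = (-22224 + 165649*(-444)) + 187 = (-22224 - 73548156) + 187 = -73570380 + 187 = -73570193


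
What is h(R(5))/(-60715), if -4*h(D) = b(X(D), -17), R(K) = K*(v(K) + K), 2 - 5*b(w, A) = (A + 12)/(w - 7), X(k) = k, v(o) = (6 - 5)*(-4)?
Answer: -1/2428600 ≈ -4.1176e-7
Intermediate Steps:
v(o) = -4 (v(o) = 1*(-4) = -4)
b(w, A) = ⅖ - (12 + A)/(5*(-7 + w)) (b(w, A) = ⅖ - (A + 12)/(5*(w - 7)) = ⅖ - (12 + A)/(5*(-7 + w)))
R(K) = K*(-4 + K)
h(D) = -(-9 + 2*D)/(20*(-7 + D)) (h(D) = -(-26 - 1*(-17) + 2*D)/(20*(-7 + D)) = -(-26 + 17 + 2*D)/(20*(-7 + D)) = -(-9 + 2*D)/(20*(-7 + D)))
h(R(5))/(-60715) = ((9 - 10*(-4 + 5))/(20*(-7 + 5*(-4 + 5))))/(-60715) = ((9 - 10)/(20*(-7 + 5*1)))*(-1/60715) = ((9 - 2*5)/(20*(-7 + 5)))*(-1/60715) = ((1/20)*(9 - 10)/(-2))*(-1/60715) = ((1/20)*(-½)*(-1))*(-1/60715) = (1/40)*(-1/60715) = -1/2428600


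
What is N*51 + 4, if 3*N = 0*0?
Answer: 4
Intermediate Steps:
N = 0 (N = (0*0)/3 = (⅓)*0 = 0)
N*51 + 4 = 0*51 + 4 = 0 + 4 = 4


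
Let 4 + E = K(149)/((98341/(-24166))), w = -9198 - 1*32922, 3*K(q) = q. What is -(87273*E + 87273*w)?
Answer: 8410106339682/2287 ≈ 3.6774e+9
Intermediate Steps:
K(q) = q/3
w = -42120 (w = -9198 - 32922 = -42120)
E = -111182/6861 (E = -4 + ((1/3)*149)/((98341/(-24166))) = -4 + 149/(3*((98341*(-1/24166)))) = -4 + 149/(3*(-2287/562)) = -4 + (149/3)*(-562/2287) = -4 - 83738/6861 = -111182/6861 ≈ -16.205)
-(87273*E + 87273*w) = -87273/(1/(-42120 - 111182/6861)) = -87273/(1/(-289096502/6861)) = -87273/(-6861/289096502) = -87273*(-289096502/6861) = 8410106339682/2287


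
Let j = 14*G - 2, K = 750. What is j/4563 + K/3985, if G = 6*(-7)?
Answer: 214220/3636711 ≈ 0.058905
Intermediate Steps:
G = -42
j = -590 (j = 14*(-42) - 2 = -588 - 2 = -590)
j/4563 + K/3985 = -590/4563 + 750/3985 = -590*1/4563 + 750*(1/3985) = -590/4563 + 150/797 = 214220/3636711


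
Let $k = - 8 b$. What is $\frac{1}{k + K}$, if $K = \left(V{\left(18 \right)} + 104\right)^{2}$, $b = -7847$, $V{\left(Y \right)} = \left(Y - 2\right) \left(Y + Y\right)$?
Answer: $\frac{1}{525176} \approx 1.9041 \cdot 10^{-6}$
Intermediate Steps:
$V{\left(Y \right)} = 2 Y \left(-2 + Y\right)$ ($V{\left(Y \right)} = \left(-2 + Y\right) 2 Y = 2 Y \left(-2 + Y\right)$)
$k = 62776$ ($k = \left(-8\right) \left(-7847\right) = 62776$)
$K = 462400$ ($K = \left(2 \cdot 18 \left(-2 + 18\right) + 104\right)^{2} = \left(2 \cdot 18 \cdot 16 + 104\right)^{2} = \left(576 + 104\right)^{2} = 680^{2} = 462400$)
$\frac{1}{k + K} = \frac{1}{62776 + 462400} = \frac{1}{525176}$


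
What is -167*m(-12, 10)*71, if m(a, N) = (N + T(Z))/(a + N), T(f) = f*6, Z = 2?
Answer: 130427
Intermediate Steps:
T(f) = 6*f
m(a, N) = (12 + N)/(N + a) (m(a, N) = (N + 6*2)/(a + N) = (N + 12)/(N + a) = (12 + N)/(N + a))
-167*m(-12, 10)*71 = -167*(12 + 10)/(10 - 12)*71 = -167*22/(-2)*71 = -(-167)*22/2*71 = -167*(-11)*71 = 1837*71 = 130427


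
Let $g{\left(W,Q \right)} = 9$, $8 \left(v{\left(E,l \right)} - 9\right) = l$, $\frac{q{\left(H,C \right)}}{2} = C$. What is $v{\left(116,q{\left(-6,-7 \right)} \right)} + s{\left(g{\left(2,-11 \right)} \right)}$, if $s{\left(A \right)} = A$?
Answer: $\frac{65}{4} \approx 16.25$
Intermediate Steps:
$q{\left(H,C \right)} = 2 C$
$v{\left(E,l \right)} = 9 + \frac{l}{8}$
$v{\left(116,q{\left(-6,-7 \right)} \right)} + s{\left(g{\left(2,-11 \right)} \right)} = \left(9 + \frac{2 \left(-7\right)}{8}\right) + 9 = \left(9 + \frac{1}{8} \left(-14\right)\right) + 9 = \left(9 - \frac{7}{4}\right) + 9 = \frac{29}{4} + 9 = \frac{65}{4}$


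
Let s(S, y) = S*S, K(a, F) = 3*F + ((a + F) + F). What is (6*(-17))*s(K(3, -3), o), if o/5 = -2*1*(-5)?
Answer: -14688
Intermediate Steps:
K(a, F) = a + 5*F (K(a, F) = 3*F + ((F + a) + F) = 3*F + (a + 2*F) = a + 5*F)
o = 50 (o = 5*(-2*1*(-5)) = 5*(-2*(-5)) = 5*10 = 50)
s(S, y) = S²
(6*(-17))*s(K(3, -3), o) = (6*(-17))*(3 + 5*(-3))² = -102*(3 - 15)² = -102*(-12)² = -102*144 = -14688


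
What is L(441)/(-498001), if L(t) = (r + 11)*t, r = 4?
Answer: -945/71143 ≈ -0.013283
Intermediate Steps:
L(t) = 15*t (L(t) = (4 + 11)*t = 15*t)
L(441)/(-498001) = (15*441)/(-498001) = 6615*(-1/498001) = -945/71143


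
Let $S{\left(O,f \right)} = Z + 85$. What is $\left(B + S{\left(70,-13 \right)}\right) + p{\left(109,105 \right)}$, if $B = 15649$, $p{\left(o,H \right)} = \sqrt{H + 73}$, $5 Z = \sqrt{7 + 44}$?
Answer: $15734 + \sqrt{178} + \frac{\sqrt{51}}{5} \approx 15749.0$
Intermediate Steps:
$Z = \frac{\sqrt{51}}{5}$ ($Z = \frac{\sqrt{7 + 44}}{5} = \frac{\sqrt{51}}{5} \approx 1.4283$)
$p{\left(o,H \right)} = \sqrt{73 + H}$
$S{\left(O,f \right)} = 85 + \frac{\sqrt{51}}{5}$ ($S{\left(O,f \right)} = \frac{\sqrt{51}}{5} + 85 = 85 + \frac{\sqrt{51}}{5}$)
$\left(B + S{\left(70,-13 \right)}\right) + p{\left(109,105 \right)} = \left(15649 + \left(85 + \frac{\sqrt{51}}{5}\right)\right) + \sqrt{73 + 105} = \left(15734 + \frac{\sqrt{51}}{5}\right) + \sqrt{178} = 15734 + \sqrt{178} + \frac{\sqrt{51}}{5}$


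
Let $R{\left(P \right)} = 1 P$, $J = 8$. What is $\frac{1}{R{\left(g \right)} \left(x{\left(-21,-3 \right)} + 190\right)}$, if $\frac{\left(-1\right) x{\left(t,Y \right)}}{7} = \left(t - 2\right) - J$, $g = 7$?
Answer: $\frac{1}{2849} \approx 0.000351$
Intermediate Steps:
$R{\left(P \right)} = P$
$x{\left(t,Y \right)} = 70 - 7 t$ ($x{\left(t,Y \right)} = - 7 \left(\left(t - 2\right) - 8\right) = - 7 \left(\left(-2 + t\right) - 8\right) = - 7 \left(-10 + t\right) = 70 - 7 t$)
$\frac{1}{R{\left(g \right)} \left(x{\left(-21,-3 \right)} + 190\right)} = \frac{1}{7 \left(\left(70 - -147\right) + 190\right)} = \frac{1}{7 \left(\left(70 + 147\right) + 190\right)} = \frac{1}{7 \left(217 + 190\right)} = \frac{1}{7 \cdot 407} = \frac{1}{2849}$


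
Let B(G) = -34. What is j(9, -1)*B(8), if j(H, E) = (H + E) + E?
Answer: -238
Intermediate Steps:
j(H, E) = H + 2*E (j(H, E) = (E + H) + E = H + 2*E)
j(9, -1)*B(8) = (9 + 2*(-1))*(-34) = (9 - 2)*(-34) = 7*(-34) = -238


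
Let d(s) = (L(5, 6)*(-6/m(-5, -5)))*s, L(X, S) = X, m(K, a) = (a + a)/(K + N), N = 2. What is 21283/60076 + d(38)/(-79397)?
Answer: 1710352343/4769854172 ≈ 0.35858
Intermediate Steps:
m(K, a) = 2*a/(2 + K) (m(K, a) = (a + a)/(K + 2) = (2*a)/(2 + K) = 2*a/(2 + K))
d(s) = -9*s (d(s) = (5*(-6/(2*(-5)/(2 - 5))))*s = (5*(-6/(2*(-5)/(-3))))*s = (5*(-6/(2*(-5)*(-⅓))))*s = (5*(-6/10/3))*s = (5*(-6*3/10))*s = (5*(-9/5))*s = -9*s)
21283/60076 + d(38)/(-79397) = 21283/60076 - 9*38/(-79397) = 21283*(1/60076) - 342*(-1/79397) = 21283/60076 + 342/79397 = 1710352343/4769854172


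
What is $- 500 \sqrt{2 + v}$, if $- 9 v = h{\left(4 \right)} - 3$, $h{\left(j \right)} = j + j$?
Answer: $- \frac{500 \sqrt{13}}{3} \approx -600.92$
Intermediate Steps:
$h{\left(j \right)} = 2 j$
$v = - \frac{5}{9}$ ($v = - \frac{2 \cdot 4 - 3}{9} = - \frac{8 - 3}{9} = \left(- \frac{1}{9}\right) 5 = - \frac{5}{9} \approx -0.55556$)
$- 500 \sqrt{2 + v} = - 500 \sqrt{2 - \frac{5}{9}} = - 500 \sqrt{\frac{13}{9}} = - 500 \frac{\sqrt{13}}{3} = - \frac{500 \sqrt{13}}{3}$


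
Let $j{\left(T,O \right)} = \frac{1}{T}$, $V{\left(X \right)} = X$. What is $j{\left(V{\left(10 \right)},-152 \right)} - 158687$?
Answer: $- \frac{1586869}{10} \approx -1.5869 \cdot 10^{5}$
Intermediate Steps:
$j{\left(V{\left(10 \right)},-152 \right)} - 158687 = \frac{1}{10} - 158687 = - \frac{1586869}{10}$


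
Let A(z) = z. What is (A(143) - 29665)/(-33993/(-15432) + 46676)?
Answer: -151861168/240112675 ≈ -0.63246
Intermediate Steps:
(A(143) - 29665)/(-33993/(-15432) + 46676) = (143 - 29665)/(-33993/(-15432) + 46676) = -29522/(-33993*(-1/15432) + 46676) = -29522/(11331/5144 + 46676) = -29522/240112675/5144 = -29522*5144/240112675 = -151861168/240112675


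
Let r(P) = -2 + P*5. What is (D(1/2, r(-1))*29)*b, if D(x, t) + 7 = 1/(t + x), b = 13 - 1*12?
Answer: -2697/13 ≈ -207.46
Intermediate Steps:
b = 1 (b = 13 - 12 = 1)
r(P) = -2 + 5*P
D(x, t) = -7 + 1/(t + x)
(D(1/2, r(-1))*29)*b = (((1 - 7*(-2 + 5*(-1)) - 7/2)/((-2 + 5*(-1)) + 1/2))*29)*1 = (((1 - 7*(-2 - 5) - 7/2)/((-2 - 5) + 1*(½)))*29)*1 = (((1 - 7*(-7) - 7*½)/(-7 + ½))*29)*1 = (((1 + 49 - 7/2)/(-13/2))*29)*1 = (-2/13*93/2*29)*1 = -93/13*29*1 = -2697/13*1 = -2697/13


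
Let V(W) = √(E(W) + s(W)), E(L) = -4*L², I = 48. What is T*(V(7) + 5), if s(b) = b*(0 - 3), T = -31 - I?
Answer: -395 - 79*I*√217 ≈ -395.0 - 1163.7*I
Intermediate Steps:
T = -79 (T = -31 - 1*48 = -31 - 48 = -79)
s(b) = -3*b (s(b) = b*(-3) = -3*b)
V(W) = √(-4*W² - 3*W)
T*(V(7) + 5) = -79*(√(7*(-3 - 4*7)) + 5) = -79*(√(7*(-3 - 28)) + 5) = -79*(√(7*(-31)) + 5) = -79*(√(-217) + 5) = -79*(I*√217 + 5) = -79*(5 + I*√217) = -395 - 79*I*√217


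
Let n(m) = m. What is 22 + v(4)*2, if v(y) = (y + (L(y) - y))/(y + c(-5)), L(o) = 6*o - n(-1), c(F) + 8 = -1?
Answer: 12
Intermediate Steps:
c(F) = -9 (c(F) = -8 - 1 = -9)
L(o) = 1 + 6*o (L(o) = 6*o - 1*(-1) = 6*o + 1 = 1 + 6*o)
v(y) = (1 + 6*y)/(-9 + y) (v(y) = (y + ((1 + 6*y) - y))/(y - 9) = (y + (1 + 5*y))/(-9 + y) = (1 + 6*y)/(-9 + y))
22 + v(4)*2 = 22 + ((1 + 6*4)/(-9 + 4))*2 = 22 + ((1 + 24)/(-5))*2 = 22 - 1/5*25*2 = 22 - 5*2 = 22 - 10 = 12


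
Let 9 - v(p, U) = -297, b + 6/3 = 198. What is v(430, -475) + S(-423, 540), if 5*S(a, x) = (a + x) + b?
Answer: 1843/5 ≈ 368.60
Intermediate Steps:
b = 196 (b = -2 + 198 = 196)
v(p, U) = 306 (v(p, U) = 9 - 1*(-297) = 9 + 297 = 306)
S(a, x) = 196/5 + a/5 + x/5 (S(a, x) = ((a + x) + 196)/5 = (196 + a + x)/5 = 196/5 + a/5 + x/5)
v(430, -475) + S(-423, 540) = 306 + (196/5 + (⅕)*(-423) + (⅕)*540) = 306 + (196/5 - 423/5 + 108) = 306 + 313/5 = 1843/5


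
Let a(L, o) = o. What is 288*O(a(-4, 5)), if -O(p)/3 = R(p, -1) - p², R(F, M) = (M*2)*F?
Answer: 30240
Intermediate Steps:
R(F, M) = 2*F*M (R(F, M) = (2*M)*F = 2*F*M)
O(p) = 3*p² + 6*p (O(p) = -3*(2*p*(-1) - p²) = -3*(-2*p - p²) = -3*(-p² - 2*p) = 3*p² + 6*p)
288*O(a(-4, 5)) = 288*(3*5*(2 + 5)) = 288*(3*5*7) = 288*105 = 30240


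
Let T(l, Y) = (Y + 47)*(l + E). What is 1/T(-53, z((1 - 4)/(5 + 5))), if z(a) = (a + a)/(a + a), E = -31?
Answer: -1/4032 ≈ -0.00024802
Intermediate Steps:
z(a) = 1 (z(a) = (2*a)/((2*a)) = (2*a)*(1/(2*a)) = 1)
T(l, Y) = (-31 + l)*(47 + Y) (T(l, Y) = (Y + 47)*(l - 31) = (47 + Y)*(-31 + l) = (-31 + l)*(47 + Y))
1/T(-53, z((1 - 4)/(5 + 5))) = 1/(-1457 - 31*1 + 47*(-53) + 1*(-53)) = 1/(-1457 - 31 - 2491 - 53) = 1/(-4032) = -1/4032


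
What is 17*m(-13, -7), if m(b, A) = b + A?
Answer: -340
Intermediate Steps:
m(b, A) = A + b
17*m(-13, -7) = 17*(-7 - 13) = 17*(-20) = -340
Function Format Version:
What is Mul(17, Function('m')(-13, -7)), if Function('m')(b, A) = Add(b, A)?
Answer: -340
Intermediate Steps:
Function('m')(b, A) = Add(A, b)
Mul(17, Function('m')(-13, -7)) = Mul(17, Add(-7, -13)) = Mul(17, -20) = -340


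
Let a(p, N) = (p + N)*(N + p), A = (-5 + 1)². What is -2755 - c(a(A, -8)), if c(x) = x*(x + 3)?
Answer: -7043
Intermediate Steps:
A = 16 (A = (-4)² = 16)
a(p, N) = (N + p)² (a(p, N) = (N + p)*(N + p) = (N + p)²)
c(x) = x*(3 + x)
-2755 - c(a(A, -8)) = -2755 - (-8 + 16)²*(3 + (-8 + 16)²) = -2755 - 8²*(3 + 8²) = -2755 - 64*(3 + 64) = -2755 - 64*67 = -2755 - 1*4288 = -2755 - 4288 = -7043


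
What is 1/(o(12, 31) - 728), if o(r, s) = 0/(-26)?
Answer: -1/728 ≈ -0.0013736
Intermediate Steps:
o(r, s) = 0 (o(r, s) = 0*(-1/26) = 0)
1/(o(12, 31) - 728) = 1/(0 - 728) = 1/(-728) = -1/728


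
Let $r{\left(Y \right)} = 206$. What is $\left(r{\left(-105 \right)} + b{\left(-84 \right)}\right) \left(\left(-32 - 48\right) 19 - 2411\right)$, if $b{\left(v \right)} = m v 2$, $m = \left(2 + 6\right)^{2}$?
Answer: $41456326$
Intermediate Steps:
$m = 64$ ($m = 8^{2} = 64$)
$b{\left(v \right)} = 128 v$ ($b{\left(v \right)} = 64 v 2 = 128 v$)
$\left(r{\left(-105 \right)} + b{\left(-84 \right)}\right) \left(\left(-32 - 48\right) 19 - 2411\right) = \left(206 + 128 \left(-84\right)\right) \left(\left(-32 - 48\right) 19 - 2411\right) = \left(206 - 10752\right) \left(\left(-80\right) 19 - 2411\right) = - 10546 \left(-1520 - 2411\right) = \left(-10546\right) \left(-3931\right) = 41456326$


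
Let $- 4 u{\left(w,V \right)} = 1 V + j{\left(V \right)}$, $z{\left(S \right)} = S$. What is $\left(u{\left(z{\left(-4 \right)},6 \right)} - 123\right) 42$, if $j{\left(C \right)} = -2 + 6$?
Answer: $-5271$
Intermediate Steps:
$j{\left(C \right)} = 4$
$u{\left(w,V \right)} = -1 - \frac{V}{4}$ ($u{\left(w,V \right)} = - \frac{1 V + 4}{4} = - \frac{V + 4}{4} = - \frac{4 + V}{4} = -1 - \frac{V}{4}$)
$\left(u{\left(z{\left(-4 \right)},6 \right)} - 123\right) 42 = \left(\left(-1 - \frac{3}{2}\right) - 123\right) 42 = \left(- \frac{5}{2} - 123\right) 42 = \left(- \frac{251}{2}\right) 42 = -5271$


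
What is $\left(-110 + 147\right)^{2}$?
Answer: $1369$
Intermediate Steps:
$\left(-110 + 147\right)^{2} = 37^{2} = 1369$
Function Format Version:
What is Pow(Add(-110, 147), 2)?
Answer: 1369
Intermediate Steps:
Pow(Add(-110, 147), 2) = Pow(37, 2) = 1369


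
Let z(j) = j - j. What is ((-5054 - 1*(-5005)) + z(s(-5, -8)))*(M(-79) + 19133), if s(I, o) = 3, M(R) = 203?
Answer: -947464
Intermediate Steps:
z(j) = 0
((-5054 - 1*(-5005)) + z(s(-5, -8)))*(M(-79) + 19133) = ((-5054 - 1*(-5005)) + 0)*(203 + 19133) = ((-5054 + 5005) + 0)*19336 = (-49 + 0)*19336 = -49*19336 = -947464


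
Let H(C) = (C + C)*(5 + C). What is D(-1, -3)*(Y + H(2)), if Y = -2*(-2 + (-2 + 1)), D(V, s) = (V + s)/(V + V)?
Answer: 68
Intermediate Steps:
D(V, s) = (V + s)/(2*V) (D(V, s) = (V + s)/((2*V)) = (V + s)*(1/(2*V)) = (V + s)/(2*V))
H(C) = 2*C*(5 + C) (H(C) = (2*C)*(5 + C) = 2*C*(5 + C))
Y = 6 (Y = -2*(-2 - 1) = -2*(-3) = 6)
D(-1, -3)*(Y + H(2)) = ((1/2)*(-1 - 3)/(-1))*(6 + 2*2*(5 + 2)) = ((1/2)*(-1)*(-4))*(6 + 2*2*7) = 2*(6 + 28) = 2*34 = 68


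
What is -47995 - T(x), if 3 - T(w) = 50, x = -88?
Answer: -47948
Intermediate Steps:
T(w) = -47 (T(w) = 3 - 1*50 = 3 - 50 = -47)
-47995 - T(x) = -47995 - 1*(-47) = -47995 + 47 = -47948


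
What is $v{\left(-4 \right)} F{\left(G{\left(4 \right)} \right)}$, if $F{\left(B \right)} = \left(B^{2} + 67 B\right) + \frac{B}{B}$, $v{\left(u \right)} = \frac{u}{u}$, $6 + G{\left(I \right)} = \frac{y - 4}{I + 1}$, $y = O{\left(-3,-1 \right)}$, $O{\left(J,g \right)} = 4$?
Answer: $-365$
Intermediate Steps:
$y = 4$
$G{\left(I \right)} = -6$ ($G{\left(I \right)} = -6 + \frac{4 - 4}{I + 1} = -6 + \frac{0}{1 + I} = -6 + 0 = -6$)
$v{\left(u \right)} = 1$
$F{\left(B \right)} = 1 + B^{2} + 67 B$ ($F{\left(B \right)} = \left(B^{2} + 67 B\right) + 1 = 1 + B^{2} + 67 B$)
$v{\left(-4 \right)} F{\left(G{\left(4 \right)} \right)} = 1 \left(1 + \left(-6\right)^{2} + 67 \left(-6\right)\right) = 1 \left(1 + 36 - 402\right) = 1 \left(-365\right) = -365$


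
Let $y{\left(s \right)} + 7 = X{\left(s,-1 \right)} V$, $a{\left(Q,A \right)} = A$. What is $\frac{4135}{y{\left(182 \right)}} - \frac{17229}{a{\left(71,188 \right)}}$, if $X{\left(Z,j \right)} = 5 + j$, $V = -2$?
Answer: $- \frac{207163}{564} \approx -367.31$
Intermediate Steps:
$y{\left(s \right)} = -15$ ($y{\left(s \right)} = -7 + \left(5 - 1\right) \left(-2\right) = -7 + 4 \left(-2\right) = -7 - 8 = -15$)
$\frac{4135}{y{\left(182 \right)}} - \frac{17229}{a{\left(71,188 \right)}} = \frac{4135}{-15} - \frac{17229}{188} = 4135 \left(- \frac{1}{15}\right) - \frac{17229}{188} = - \frac{827}{3} - \frac{17229}{188} = - \frac{207163}{564}$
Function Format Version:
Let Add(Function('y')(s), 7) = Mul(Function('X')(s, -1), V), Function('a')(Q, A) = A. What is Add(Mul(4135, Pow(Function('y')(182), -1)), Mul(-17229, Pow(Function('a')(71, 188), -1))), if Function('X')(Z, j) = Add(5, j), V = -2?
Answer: Rational(-207163, 564) ≈ -367.31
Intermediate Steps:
Function('y')(s) = -15 (Function('y')(s) = Add(-7, Mul(Add(5, -1), -2)) = Add(-7, Mul(4, -2)) = Add(-7, -8) = -15)
Add(Mul(4135, Pow(Function('y')(182), -1)), Mul(-17229, Pow(Function('a')(71, 188), -1))) = Add(Mul(4135, Pow(-15, -1)), Mul(-17229, Pow(188, -1))) = Add(Mul(4135, Rational(-1, 15)), Mul(-17229, Rational(1, 188))) = Add(Rational(-827, 3), Rational(-17229, 188)) = Rational(-207163, 564)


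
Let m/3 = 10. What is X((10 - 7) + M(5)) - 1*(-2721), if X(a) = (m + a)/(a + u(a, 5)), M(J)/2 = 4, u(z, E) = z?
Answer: 59903/22 ≈ 2722.9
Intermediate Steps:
m = 30 (m = 3*10 = 30)
M(J) = 8 (M(J) = 2*4 = 8)
X(a) = (30 + a)/(2*a) (X(a) = (30 + a)/(a + a) = (30 + a)/((2*a)) = (30 + a)*(1/(2*a)) = (30 + a)/(2*a))
X((10 - 7) + M(5)) - 1*(-2721) = (30 + ((10 - 7) + 8))/(2*((10 - 7) + 8)) - 1*(-2721) = (30 + (3 + 8))/(2*(3 + 8)) + 2721 = (½)*(30 + 11)/11 + 2721 = (½)*(1/11)*41 + 2721 = 41/22 + 2721 = 59903/22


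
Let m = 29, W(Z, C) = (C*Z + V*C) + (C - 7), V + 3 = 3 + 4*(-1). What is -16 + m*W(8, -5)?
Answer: -944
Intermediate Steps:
V = -4 (V = -3 + (3 + 4*(-1)) = -3 + (3 - 4) = -3 - 1 = -4)
W(Z, C) = -7 - 3*C + C*Z (W(Z, C) = (C*Z - 4*C) + (C - 7) = (-4*C + C*Z) + (-7 + C) = -7 - 3*C + C*Z)
-16 + m*W(8, -5) = -16 + 29*(-7 - 3*(-5) - 5*8) = -16 + 29*(-7 + 15 - 40) = -16 + 29*(-32) = -16 - 928 = -944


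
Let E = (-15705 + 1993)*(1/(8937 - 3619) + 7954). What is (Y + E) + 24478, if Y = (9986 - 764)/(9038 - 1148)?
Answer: -381270325699207/3496585 ≈ -1.0904e+8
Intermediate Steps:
Y = 1537/1315 (Y = 9222/7890 = 9222*(1/7890) = 1537/1315 ≈ 1.1688)
E = -290004501288/2659 (E = -13712*(1/5318 + 7954) = -13712*42299373/5318 = -290004501288/2659 ≈ -1.0907e+8)
(Y + E) + 24478 = (1537/1315 - 290004501288/2659) + 24478 = -381355915106837/3496585 + 24478 = -381270325699207/3496585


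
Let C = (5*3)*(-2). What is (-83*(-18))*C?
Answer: -44820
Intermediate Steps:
C = -30 (C = 15*(-2) = -30)
(-83*(-18))*C = -83*(-18)*(-30) = 1494*(-30) = -44820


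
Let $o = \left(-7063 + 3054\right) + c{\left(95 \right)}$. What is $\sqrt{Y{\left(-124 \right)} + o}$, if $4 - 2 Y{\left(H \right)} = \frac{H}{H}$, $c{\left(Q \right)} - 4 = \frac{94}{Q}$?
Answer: $\frac{i \sqrt{144490630}}{190} \approx 63.265 i$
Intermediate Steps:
$c{\left(Q \right)} = 4 + \frac{94}{Q}$
$o = - \frac{380381}{95}$ ($o = \left(-7063 + 3054\right) + \left(4 + \frac{94}{95}\right) = -4009 + \left(4 + 94 \cdot \frac{1}{95}\right) = -4009 + \left(4 + \frac{94}{95}\right) = -4009 + \frac{474}{95} = - \frac{380381}{95} \approx -4004.0$)
$Y{\left(H \right)} = \frac{3}{2}$ ($Y{\left(H \right)} = 2 - \frac{H \frac{1}{H}}{2} = 2 - \frac{1}{2} = \frac{3}{2}$)
$\sqrt{Y{\left(-124 \right)} + o} = \sqrt{\frac{3}{2} - \frac{380381}{95}} = \sqrt{- \frac{760477}{190}} = \frac{i \sqrt{144490630}}{190}$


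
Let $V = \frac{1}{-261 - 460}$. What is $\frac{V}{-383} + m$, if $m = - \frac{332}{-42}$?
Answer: $\frac{6548537}{828429} \approx 7.9048$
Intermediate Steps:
$m = \frac{166}{21}$ ($m = \left(-332\right) \left(- \frac{1}{42}\right) = \frac{166}{21} \approx 7.9048$)
$V = - \frac{1}{721}$ ($V = \frac{1}{-721} = - \frac{1}{721} \approx -0.001387$)
$\frac{V}{-383} + m = \frac{1}{-383} \left(- \frac{1}{721}\right) + \frac{166}{21} = \left(- \frac{1}{383}\right) \left(- \frac{1}{721}\right) + \frac{166}{21} = \frac{1}{276143} + \frac{166}{21} = \frac{6548537}{828429}$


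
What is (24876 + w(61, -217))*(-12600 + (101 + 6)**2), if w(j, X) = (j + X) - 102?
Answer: -28335318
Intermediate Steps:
w(j, X) = -102 + X + j (w(j, X) = (X + j) - 102 = -102 + X + j)
(24876 + w(61, -217))*(-12600 + (101 + 6)**2) = (24876 + (-102 - 217 + 61))*(-12600 + (101 + 6)**2) = (24876 - 258)*(-12600 + 107**2) = 24618*(-12600 + 11449) = 24618*(-1151) = -28335318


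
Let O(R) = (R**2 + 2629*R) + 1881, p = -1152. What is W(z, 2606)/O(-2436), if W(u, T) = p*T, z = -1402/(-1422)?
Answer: 1000704/156089 ≈ 6.4111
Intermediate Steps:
z = 701/711 (z = -1402*(-1/1422) = 701/711 ≈ 0.98594)
O(R) = 1881 + R**2 + 2629*R
W(u, T) = -1152*T
W(z, 2606)/O(-2436) = (-1152*2606)/(1881 + (-2436)**2 + 2629*(-2436)) = -3002112/(1881 + 5934096 - 6404244) = -3002112/(-468267) = -3002112*(-1/468267) = 1000704/156089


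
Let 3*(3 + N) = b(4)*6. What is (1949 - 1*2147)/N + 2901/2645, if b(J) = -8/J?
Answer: 544017/18515 ≈ 29.383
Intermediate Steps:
N = -7 (N = -3 + (-8/4*6)/3 = -3 + (-8*¼*6)/3 = -3 + (-2*6)/3 = -3 + (⅓)*(-12) = -3 - 4 = -7)
(1949 - 1*2147)/N + 2901/2645 = (1949 - 1*2147)/(-7) + 2901/2645 = (1949 - 2147)*(-⅐) + 2901*(1/2645) = -198*(-⅐) + 2901/2645 = 198/7 + 2901/2645 = 544017/18515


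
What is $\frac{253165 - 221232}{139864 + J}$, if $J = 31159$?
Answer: $\frac{31933}{171023} \approx 0.18672$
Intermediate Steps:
$\frac{253165 - 221232}{139864 + J} = \frac{253165 - 221232}{139864 + 31159} = \frac{31933}{171023}$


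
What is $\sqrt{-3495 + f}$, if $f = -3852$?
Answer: $i \sqrt{7347} \approx 85.715 i$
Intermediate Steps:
$\sqrt{-3495 + f} = \sqrt{-3495 - 3852} = \sqrt{-7347} = i \sqrt{7347}$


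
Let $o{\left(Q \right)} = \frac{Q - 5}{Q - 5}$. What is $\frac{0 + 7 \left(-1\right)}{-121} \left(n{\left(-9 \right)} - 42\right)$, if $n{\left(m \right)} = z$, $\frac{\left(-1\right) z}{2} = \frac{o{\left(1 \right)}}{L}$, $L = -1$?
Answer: $- \frac{280}{121} \approx -2.314$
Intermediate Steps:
$o{\left(Q \right)} = 1$ ($o{\left(Q \right)} = \frac{-5 + Q}{-5 + Q} = 1$)
$z = 2$ ($z = - 2 \cdot 1 \frac{1}{-1} = - 2 \cdot 1 \left(-1\right) = \left(-2\right) \left(-1\right) = 2$)
$n{\left(m \right)} = 2$
$\frac{0 + 7 \left(-1\right)}{-121} \left(n{\left(-9 \right)} - 42\right) = \frac{0 + 7 \left(-1\right)}{-121} \left(2 - 42\right) = \left(0 - 7\right) \left(- \frac{1}{121}\right) \left(2 - 42\right) = \left(-7\right) \left(- \frac{1}{121}\right) \left(2 - 42\right) = \frac{7}{121} \left(-40\right) = - \frac{280}{121}$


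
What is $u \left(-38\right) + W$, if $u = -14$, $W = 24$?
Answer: $556$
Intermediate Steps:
$u \left(-38\right) + W = \left(-14\right) \left(-38\right) + 24 = 532 + 24 = 556$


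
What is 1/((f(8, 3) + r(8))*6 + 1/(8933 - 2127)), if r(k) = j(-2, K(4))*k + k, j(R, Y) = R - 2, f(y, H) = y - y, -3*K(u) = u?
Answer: -6806/980063 ≈ -0.0069444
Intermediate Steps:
K(u) = -u/3
f(y, H) = 0
j(R, Y) = -2 + R
r(k) = -3*k (r(k) = (-2 - 2)*k + k = -4*k + k = -3*k)
1/((f(8, 3) + r(8))*6 + 1/(8933 - 2127)) = 1/((0 - 3*8)*6 + 1/(8933 - 2127)) = 1/((0 - 24)*6 + 1/6806) = 1/(-24*6 + 1/6806) = 1/(-144 + 1/6806) = 1/(-980063/6806) = -6806/980063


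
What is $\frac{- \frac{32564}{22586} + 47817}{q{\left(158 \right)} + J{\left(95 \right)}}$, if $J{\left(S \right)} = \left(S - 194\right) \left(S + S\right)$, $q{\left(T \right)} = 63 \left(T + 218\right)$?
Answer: $\frac{539981099}{55087254} \approx 9.8023$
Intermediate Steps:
$q{\left(T \right)} = 13734 + 63 T$ ($q{\left(T \right)} = 63 \left(218 + T\right) = 13734 + 63 T$)
$J{\left(S \right)} = 2 S \left(-194 + S\right)$ ($J{\left(S \right)} = \left(-194 + S\right) 2 S = 2 S \left(-194 + S\right)$)
$\frac{- \frac{32564}{22586} + 47817}{q{\left(158 \right)} + J{\left(95 \right)}} = \frac{- \frac{32564}{22586} + 47817}{\left(13734 + 63 \cdot 158\right) + 2 \cdot 95 \left(-194 + 95\right)} = \frac{\left(-32564\right) \frac{1}{22586} + 47817}{\left(13734 + 9954\right) + 2 \cdot 95 \left(-99\right)} = \frac{- \frac{16282}{11293} + 47817}{23688 - 18810} = \frac{539981099}{11293 \cdot 4878} = \frac{539981099}{11293} \cdot \frac{1}{4878} = \frac{539981099}{55087254}$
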